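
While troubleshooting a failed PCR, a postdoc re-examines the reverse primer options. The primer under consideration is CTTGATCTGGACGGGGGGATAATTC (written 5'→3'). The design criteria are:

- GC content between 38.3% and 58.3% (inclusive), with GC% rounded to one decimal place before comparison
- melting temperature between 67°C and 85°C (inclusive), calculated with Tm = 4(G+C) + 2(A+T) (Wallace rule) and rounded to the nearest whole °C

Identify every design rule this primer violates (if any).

Meets all criteria.

Base counts: A=5, T=7, G=9, C=4 (length 25).
GC content: GC 13/25 = 52.0% ✓
Tm: Tm = 2·12 + 4·13 = 76°C ✓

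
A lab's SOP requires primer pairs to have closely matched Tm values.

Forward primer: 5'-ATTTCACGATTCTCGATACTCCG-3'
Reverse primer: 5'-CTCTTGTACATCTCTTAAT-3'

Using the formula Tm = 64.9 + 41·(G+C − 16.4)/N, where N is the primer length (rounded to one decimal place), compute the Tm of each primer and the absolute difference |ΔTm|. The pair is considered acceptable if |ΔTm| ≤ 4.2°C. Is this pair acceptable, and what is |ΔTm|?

Forward: G+C = 10, N = 23 → Tm = 64.9 + 41·(10 − 16.4)/23 = 53.5°C.
Reverse: G+C = 6, N = 19 → Tm = 64.9 + 41·(6 − 16.4)/19 = 42.5°C.
|ΔTm| = |53.5 − 42.5| = 11.0°C, > 4.2°C.

|ΔTm| = 11.0°C; the pair is not acceptable.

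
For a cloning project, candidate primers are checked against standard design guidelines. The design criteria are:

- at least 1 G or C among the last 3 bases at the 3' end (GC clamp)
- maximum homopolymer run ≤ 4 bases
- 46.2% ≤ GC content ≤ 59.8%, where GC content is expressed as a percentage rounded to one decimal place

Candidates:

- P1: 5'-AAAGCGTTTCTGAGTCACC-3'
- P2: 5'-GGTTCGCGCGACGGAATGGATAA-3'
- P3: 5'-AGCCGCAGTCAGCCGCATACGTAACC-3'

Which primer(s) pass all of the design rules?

P1 (19 nt, A=5 T=5 G=4 C=5): 3' end ACC has 2 G/C ✓; longest run = 3 ✓; GC 9/19 = 47.4% ✓ — passes.
P2 (23 nt, A=6 T=4 G=9 C=4): 3' end TAA has 0 G/C, need ≥1 ✗; longest run = 2 ✓; GC 13/23 = 56.5% ✓ — fails.
P3 (26 nt, A=7 T=3 G=6 C=10): 3' end ACC has 2 G/C ✓; longest run = 2 ✓; GC 16/26 = 61.5%, outside 46.2–59.8% ✗ — fails.

P1 only.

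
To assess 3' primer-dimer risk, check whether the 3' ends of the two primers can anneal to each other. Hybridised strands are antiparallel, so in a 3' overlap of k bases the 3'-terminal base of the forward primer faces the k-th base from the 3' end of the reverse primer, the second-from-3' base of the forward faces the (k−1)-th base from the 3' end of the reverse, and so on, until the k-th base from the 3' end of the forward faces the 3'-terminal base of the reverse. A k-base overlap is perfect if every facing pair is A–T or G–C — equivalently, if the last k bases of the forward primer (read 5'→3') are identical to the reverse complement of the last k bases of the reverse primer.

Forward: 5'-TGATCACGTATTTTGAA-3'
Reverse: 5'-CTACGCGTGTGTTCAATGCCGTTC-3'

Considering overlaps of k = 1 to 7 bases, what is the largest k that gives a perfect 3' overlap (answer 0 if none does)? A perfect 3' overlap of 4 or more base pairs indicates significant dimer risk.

Longest perfect overlap: 3 complementary base pairs; below the dimer-risk threshold (threshold 4).

Last 7 bases (5'→3') — forward …TTTTGAA, reverse …GCCGTTC.
Reverse complement of the reverse primer's last 7 bases: GAACGGC; its first k bases are the reverse complement of the reverse primer's last k bases, so a perfect k-base overlap needs the forward primer's last k bases to equal them.
Comparing (forward last k vs required): k=1: A vs G ✗; k=2: AA vs GA ✗; k=3: GAA vs GAA ✓; k=4: TGAA vs GAAC ✗; k=5: TTGAA vs GAACG ✗; k=6: TTTGAA vs GAACGG ✗; k=7: TTTTGAA vs GAACGGC ✗.
Only k = 3 is perfect, so the longest perfect 3' overlap is 3.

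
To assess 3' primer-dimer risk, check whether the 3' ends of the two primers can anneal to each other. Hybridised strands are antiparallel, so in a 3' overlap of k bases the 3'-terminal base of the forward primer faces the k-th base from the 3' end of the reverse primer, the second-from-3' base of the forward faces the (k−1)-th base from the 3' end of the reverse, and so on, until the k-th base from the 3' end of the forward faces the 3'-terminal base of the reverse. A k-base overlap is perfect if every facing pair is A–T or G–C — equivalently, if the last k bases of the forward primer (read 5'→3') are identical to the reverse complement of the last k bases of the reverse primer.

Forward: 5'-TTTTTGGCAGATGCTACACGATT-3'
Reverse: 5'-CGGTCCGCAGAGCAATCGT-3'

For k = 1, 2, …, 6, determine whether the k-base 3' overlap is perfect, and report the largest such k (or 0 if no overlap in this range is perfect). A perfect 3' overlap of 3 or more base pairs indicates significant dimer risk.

Longest perfect overlap: 6 complementary base pairs; significant dimer risk (threshold 3).

Last 6 bases (5'→3') — forward …ACGATT, reverse …AATCGT.
Reverse complement of the reverse primer's last 6 bases: ACGATT; its first k bases are the reverse complement of the reverse primer's last k bases, so a perfect k-base overlap needs the forward primer's last k bases to equal them.
Comparing (forward last k vs required): k=1: T vs A ✗; k=2: TT vs AC ✗; k=3: ATT vs ACG ✗; k=4: GATT vs ACGA ✗; k=5: CGATT vs ACGAT ✗; k=6: ACGATT vs ACGATT ✓.
Only k = 6 is perfect, so the longest perfect 3' overlap is 6.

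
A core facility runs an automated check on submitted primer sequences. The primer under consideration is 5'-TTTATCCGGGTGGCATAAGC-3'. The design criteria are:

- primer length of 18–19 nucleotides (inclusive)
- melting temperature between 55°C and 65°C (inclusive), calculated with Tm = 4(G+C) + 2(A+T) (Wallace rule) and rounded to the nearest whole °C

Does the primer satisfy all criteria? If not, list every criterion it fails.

Base counts: A=4, T=6, G=6, C=4 (length 20).
length: length 20, outside 18–19 ✗
Tm: Tm = 2·10 + 4·10 = 60°C ✓

Fails: length.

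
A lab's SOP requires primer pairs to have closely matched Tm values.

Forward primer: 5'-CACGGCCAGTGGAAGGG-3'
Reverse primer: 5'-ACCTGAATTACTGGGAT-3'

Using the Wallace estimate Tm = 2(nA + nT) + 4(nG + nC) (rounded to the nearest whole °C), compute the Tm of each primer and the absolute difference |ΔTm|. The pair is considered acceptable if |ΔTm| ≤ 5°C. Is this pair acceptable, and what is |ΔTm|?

|ΔTm| = 10°C; the pair is not acceptable.

Forward: A=4 T=1 G=8 C=4 → Tm = 2·5 + 4·12 = 58°C.
Reverse: A=5 T=5 G=4 C=3 → Tm = 2·10 + 4·7 = 48°C.
|ΔTm| = |58 − 48| = 10°C, > 5°C.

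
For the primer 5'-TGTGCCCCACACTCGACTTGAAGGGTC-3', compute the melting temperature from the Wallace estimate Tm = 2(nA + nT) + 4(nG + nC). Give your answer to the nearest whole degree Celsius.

Base counts: A=5, T=6, G=7, C=9 (length 27).
Tm = 2·(5+6) + 4·(7+9) = 2·11 + 4·16 = 22 + 64 = 86°C.

86°C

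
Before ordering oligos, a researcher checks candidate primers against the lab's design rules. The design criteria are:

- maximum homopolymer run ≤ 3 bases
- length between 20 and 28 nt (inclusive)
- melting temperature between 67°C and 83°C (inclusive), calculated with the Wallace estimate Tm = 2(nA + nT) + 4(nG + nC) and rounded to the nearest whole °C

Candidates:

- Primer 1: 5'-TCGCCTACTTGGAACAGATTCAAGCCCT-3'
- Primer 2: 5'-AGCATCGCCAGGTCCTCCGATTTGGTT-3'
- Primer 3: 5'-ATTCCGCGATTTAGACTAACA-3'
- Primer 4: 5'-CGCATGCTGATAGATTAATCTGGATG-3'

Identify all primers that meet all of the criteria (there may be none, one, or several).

Primer 4 only.

Primer 1 (28 nt, A=7 T=7 G=5 C=9): longest run = 3 ✓; length 28 ✓; Tm = 2·14 + 4·14 = 84°C, outside 67–83°C ✗ — fails.
Primer 2 (27 nt, A=4 T=8 G=7 C=8): longest run = 3 ✓; length 27 ✓; Tm = 2·12 + 4·15 = 84°C, outside 67–83°C ✗ — fails.
Primer 3 (21 nt, A=7 T=6 G=3 C=5): longest run = 3 ✓; length 21 ✓; Tm = 2·13 + 4·8 = 58°C, outside 67–83°C ✗ — fails.
Primer 4 (26 nt, A=7 T=8 G=7 C=4): longest run = 2 ✓; length 26 ✓; Tm = 2·15 + 4·11 = 74°C ✓ — passes.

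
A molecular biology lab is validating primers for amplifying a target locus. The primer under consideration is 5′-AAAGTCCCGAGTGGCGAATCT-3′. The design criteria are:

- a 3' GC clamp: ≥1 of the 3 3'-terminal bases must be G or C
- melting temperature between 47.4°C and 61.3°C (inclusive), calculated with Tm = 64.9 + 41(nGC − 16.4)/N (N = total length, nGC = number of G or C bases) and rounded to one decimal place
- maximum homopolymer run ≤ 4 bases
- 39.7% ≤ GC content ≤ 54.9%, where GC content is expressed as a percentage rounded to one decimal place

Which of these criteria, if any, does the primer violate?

Base counts: A=6, T=4, G=6, C=5 (length 21).
GC clamp: 3' end TCT has 1 G/C ✓
Tm: Tm = 64.9 + 41·(11 − 16.4)/21 = 54.4°C ✓
homopolymer run: longest run = 3 ✓
GC content: GC 11/21 = 52.4% ✓

Meets all criteria.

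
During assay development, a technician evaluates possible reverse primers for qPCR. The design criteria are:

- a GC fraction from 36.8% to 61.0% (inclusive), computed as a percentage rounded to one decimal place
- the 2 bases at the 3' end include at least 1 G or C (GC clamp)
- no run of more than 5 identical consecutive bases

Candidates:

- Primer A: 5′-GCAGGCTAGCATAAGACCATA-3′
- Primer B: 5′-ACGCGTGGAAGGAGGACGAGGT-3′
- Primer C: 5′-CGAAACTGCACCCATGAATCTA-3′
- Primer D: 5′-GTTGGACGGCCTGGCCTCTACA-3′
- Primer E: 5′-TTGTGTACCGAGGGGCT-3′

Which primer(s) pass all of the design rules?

Primer A (21 nt, A=8 T=3 G=5 C=5): GC 10/21 = 47.6% ✓; 3' end TA has 0 G/C, need ≥1 ✗; longest run = 2 ✓ — fails.
Primer B (22 nt, A=6 T=2 G=11 C=3): GC 14/22 = 63.6%, outside 36.8–61.0% ✗; 3' end GT has 1 G/C ✓; longest run = 2 ✓ — fails.
Primer C (22 nt, A=8 T=4 G=3 C=7): GC 10/22 = 45.5% ✓; 3' end TA has 0 G/C, need ≥1 ✗; longest run = 3 ✓ — fails.
Primer D (22 nt, A=3 T=5 G=7 C=7): GC 14/22 = 63.6%, outside 36.8–61.0% ✗; 3' end CA has 1 G/C ✓; longest run = 2 ✓ — fails.
Primer E (17 nt, A=2 T=5 G=7 C=3): GC 10/17 = 58.8% ✓; 3' end CT has 1 G/C ✓; longest run = 4 ✓ — passes.

Primer E only.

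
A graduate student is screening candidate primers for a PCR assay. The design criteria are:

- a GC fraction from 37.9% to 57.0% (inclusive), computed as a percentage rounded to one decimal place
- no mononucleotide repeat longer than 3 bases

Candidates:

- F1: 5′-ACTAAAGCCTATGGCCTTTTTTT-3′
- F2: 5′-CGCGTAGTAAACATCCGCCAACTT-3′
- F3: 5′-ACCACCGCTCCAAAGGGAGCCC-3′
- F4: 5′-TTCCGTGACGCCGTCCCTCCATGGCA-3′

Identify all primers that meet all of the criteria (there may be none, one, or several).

F2 only.

F1 (23 nt, A=5 T=10 G=3 C=5): GC 8/23 = 34.8%, outside 37.9–57.0% ✗; longest run = 7, exceeds 3 ✗ — fails.
F2 (24 nt, A=7 T=5 G=4 C=8): GC 12/24 = 50.0% ✓; longest run = 3 ✓ — passes.
F3 (22 nt, A=6 T=1 G=5 C=10): GC 15/22 = 68.2%, outside 37.9–57.0% ✗; longest run = 3 ✓ — fails.
F4 (26 nt, A=3 T=6 G=6 C=11): GC 17/26 = 65.4%, outside 37.9–57.0% ✗; longest run = 3 ✓ — fails.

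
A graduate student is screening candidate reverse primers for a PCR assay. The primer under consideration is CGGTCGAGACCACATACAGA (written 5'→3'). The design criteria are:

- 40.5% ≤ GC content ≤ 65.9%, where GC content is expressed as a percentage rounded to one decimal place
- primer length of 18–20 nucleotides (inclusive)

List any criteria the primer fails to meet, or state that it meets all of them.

Meets all criteria.

Base counts: A=7, T=2, G=5, C=6 (length 20).
GC content: GC 11/20 = 55.0% ✓
length: length 20 ✓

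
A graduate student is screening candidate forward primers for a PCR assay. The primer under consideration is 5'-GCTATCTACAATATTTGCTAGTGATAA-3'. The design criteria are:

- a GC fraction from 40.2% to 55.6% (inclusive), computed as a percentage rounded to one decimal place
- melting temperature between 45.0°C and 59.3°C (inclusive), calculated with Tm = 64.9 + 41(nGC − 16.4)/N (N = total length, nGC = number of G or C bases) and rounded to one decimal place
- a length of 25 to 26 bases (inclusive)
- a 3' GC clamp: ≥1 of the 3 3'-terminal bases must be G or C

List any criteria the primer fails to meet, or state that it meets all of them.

Fails: GC content, length, GC clamp.

Base counts: A=9, T=10, G=4, C=4 (length 27).
GC content: GC 8/27 = 29.6%, outside 40.2–55.6% ✗
Tm: Tm = 64.9 + 41·(8 − 16.4)/27 = 52.1°C ✓
length: length 27, outside 25–26 ✗
GC clamp: 3' end TAA has 0 G/C, need ≥1 ✗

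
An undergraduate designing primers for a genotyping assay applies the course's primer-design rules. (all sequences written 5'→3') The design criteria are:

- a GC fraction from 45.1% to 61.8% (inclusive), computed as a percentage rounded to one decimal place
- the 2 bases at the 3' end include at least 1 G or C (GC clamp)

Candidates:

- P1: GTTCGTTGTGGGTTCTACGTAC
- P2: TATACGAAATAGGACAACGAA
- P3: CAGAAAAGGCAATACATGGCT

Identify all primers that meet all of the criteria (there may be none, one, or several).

P1 (22 nt, A=2 T=9 G=7 C=4): GC 11/22 = 50.0% ✓; 3' end AC has 1 G/C ✓ — passes.
P2 (21 nt, A=11 T=3 G=4 C=3): GC 7/21 = 33.3%, outside 45.1–61.8% ✗; 3' end AA has 0 G/C, need ≥1 ✗ — fails.
P3 (21 nt, A=9 T=3 G=5 C=4): GC 9/21 = 42.9%, outside 45.1–61.8% ✗; 3' end CT has 1 G/C ✓ — fails.

P1 only.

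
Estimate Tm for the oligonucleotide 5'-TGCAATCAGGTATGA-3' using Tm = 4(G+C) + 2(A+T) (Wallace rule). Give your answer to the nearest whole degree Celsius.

42°C

Base counts: A=5, T=4, G=4, C=2 (length 15).
Tm = 2·(5+4) + 4·(4+2) = 2·9 + 4·6 = 18 + 24 = 42°C.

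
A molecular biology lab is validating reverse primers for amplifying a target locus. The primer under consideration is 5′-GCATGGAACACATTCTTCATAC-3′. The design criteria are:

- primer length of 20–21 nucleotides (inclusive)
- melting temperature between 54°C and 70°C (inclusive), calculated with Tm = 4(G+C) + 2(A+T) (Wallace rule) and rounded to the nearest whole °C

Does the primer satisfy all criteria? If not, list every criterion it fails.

Base counts: A=7, T=6, G=3, C=6 (length 22).
length: length 22, outside 20–21 ✗
Tm: Tm = 2·13 + 4·9 = 62°C ✓

Fails: length.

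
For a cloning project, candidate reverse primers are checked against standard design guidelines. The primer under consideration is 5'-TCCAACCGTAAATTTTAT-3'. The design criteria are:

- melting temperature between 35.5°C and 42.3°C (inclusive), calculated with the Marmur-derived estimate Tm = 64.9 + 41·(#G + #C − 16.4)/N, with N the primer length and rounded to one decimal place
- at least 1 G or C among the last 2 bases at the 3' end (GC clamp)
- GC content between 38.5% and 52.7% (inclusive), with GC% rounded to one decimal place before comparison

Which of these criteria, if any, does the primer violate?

Fails: GC clamp, GC content.

Base counts: A=6, T=7, G=1, C=4 (length 18).
Tm: Tm = 64.9 + 41·(5 − 16.4)/18 = 38.9°C ✓
GC clamp: 3' end AT has 0 G/C, need ≥1 ✗
GC content: GC 5/18 = 27.8%, outside 38.5–52.7% ✗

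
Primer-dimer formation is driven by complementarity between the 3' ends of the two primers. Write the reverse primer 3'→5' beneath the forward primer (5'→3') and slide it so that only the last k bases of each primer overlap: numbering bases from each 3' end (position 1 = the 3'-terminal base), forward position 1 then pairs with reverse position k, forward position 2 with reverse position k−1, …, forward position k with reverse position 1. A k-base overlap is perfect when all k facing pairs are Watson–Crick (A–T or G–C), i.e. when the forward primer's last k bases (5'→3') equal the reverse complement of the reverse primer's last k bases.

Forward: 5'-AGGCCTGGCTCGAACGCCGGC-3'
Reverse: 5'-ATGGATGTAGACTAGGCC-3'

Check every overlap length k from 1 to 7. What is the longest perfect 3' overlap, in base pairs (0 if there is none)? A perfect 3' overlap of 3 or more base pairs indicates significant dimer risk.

Longest perfect overlap: 3 complementary base pairs; significant dimer risk (threshold 3).

Last 7 bases (5'→3') — forward …CGCCGGC, reverse …CTAGGCC.
Reverse complement of the reverse primer's last 7 bases: GGCCTAG; its first k bases are the reverse complement of the reverse primer's last k bases, so a perfect k-base overlap needs the forward primer's last k bases to equal them.
Comparing (forward last k vs required): k=1: C vs G ✗; k=2: GC vs GG ✗; k=3: GGC vs GGC ✓; k=4: CGGC vs GGCC ✗; k=5: CCGGC vs GGCCT ✗; k=6: GCCGGC vs GGCCTA ✗; k=7: CGCCGGC vs GGCCTAG ✗.
Only k = 3 is perfect, so the longest perfect 3' overlap is 3.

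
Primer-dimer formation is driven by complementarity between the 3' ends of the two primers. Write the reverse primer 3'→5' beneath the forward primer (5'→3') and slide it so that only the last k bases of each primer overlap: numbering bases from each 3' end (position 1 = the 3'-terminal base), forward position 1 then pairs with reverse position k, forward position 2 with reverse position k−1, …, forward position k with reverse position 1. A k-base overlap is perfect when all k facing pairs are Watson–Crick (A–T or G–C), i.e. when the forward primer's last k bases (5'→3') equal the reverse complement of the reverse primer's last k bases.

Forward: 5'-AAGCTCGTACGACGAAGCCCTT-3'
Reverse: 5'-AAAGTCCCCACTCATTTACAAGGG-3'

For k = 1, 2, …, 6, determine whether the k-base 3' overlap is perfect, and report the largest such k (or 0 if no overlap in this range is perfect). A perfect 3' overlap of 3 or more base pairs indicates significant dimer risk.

Longest perfect overlap: 5 complementary base pairs; significant dimer risk (threshold 3).

Last 6 bases (5'→3') — forward …GCCCTT, reverse …CAAGGG.
Reverse complement of the reverse primer's last 6 bases: CCCTTG; its first k bases are the reverse complement of the reverse primer's last k bases, so a perfect k-base overlap needs the forward primer's last k bases to equal them.
Comparing (forward last k vs required): k=1: T vs C ✗; k=2: TT vs CC ✗; k=3: CTT vs CCC ✗; k=4: CCTT vs CCCT ✗; k=5: CCCTT vs CCCTT ✓; k=6: GCCCTT vs CCCTTG ✗.
Only k = 5 is perfect, so the longest perfect 3' overlap is 5.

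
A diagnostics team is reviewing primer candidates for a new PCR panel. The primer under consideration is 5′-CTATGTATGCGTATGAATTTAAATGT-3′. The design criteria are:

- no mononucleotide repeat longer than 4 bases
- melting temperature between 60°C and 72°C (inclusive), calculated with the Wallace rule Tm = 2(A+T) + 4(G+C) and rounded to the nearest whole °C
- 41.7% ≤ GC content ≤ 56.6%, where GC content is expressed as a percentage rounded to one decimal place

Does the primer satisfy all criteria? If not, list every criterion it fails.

Base counts: A=8, T=11, G=5, C=2 (length 26).
homopolymer run: longest run = 3 ✓
Tm: Tm = 2·19 + 4·7 = 66°C ✓
GC content: GC 7/26 = 26.9%, outside 41.7–56.6% ✗

Fails: GC content.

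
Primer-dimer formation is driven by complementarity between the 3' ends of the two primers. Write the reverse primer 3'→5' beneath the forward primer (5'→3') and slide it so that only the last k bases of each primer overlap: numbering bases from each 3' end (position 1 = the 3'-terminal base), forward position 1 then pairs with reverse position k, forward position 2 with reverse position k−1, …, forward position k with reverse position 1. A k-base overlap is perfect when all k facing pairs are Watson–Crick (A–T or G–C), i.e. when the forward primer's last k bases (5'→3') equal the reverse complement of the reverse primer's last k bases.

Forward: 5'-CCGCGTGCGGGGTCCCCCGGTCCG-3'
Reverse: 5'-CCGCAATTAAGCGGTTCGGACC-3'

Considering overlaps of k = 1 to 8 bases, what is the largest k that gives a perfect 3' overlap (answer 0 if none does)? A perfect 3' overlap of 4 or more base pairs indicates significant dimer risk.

Longest perfect overlap: 6 complementary base pairs; significant dimer risk (threshold 4).

Last 8 bases (5'→3') — forward …CCGGTCCG, reverse …TTCGGACC.
Reverse complement of the reverse primer's last 8 bases: GGTCCGAA; its first k bases are the reverse complement of the reverse primer's last k bases, so a perfect k-base overlap needs the forward primer's last k bases to equal them.
Comparing (forward last k vs required): k=1: G vs G ✓; k=2: CG vs GG ✗; k=3: CCG vs GGT ✗; k=4: TCCG vs GGTC ✗; k=5: GTCCG vs GGTCC ✗; k=6: GGTCCG vs GGTCCG ✓; k=7: CGGTCCG vs GGTCCGA ✗; k=8: CCGGTCCG vs GGTCCGAA ✗.
Perfect overlaps at k = 1, 6; the largest is 6.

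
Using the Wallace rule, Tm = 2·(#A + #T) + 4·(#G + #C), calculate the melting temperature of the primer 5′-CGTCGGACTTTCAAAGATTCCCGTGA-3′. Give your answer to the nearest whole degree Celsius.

Base counts: A=6, T=7, G=6, C=7 (length 26).
Tm = 2·(6+7) + 4·(6+7) = 2·13 + 4·13 = 26 + 52 = 78°C.

78°C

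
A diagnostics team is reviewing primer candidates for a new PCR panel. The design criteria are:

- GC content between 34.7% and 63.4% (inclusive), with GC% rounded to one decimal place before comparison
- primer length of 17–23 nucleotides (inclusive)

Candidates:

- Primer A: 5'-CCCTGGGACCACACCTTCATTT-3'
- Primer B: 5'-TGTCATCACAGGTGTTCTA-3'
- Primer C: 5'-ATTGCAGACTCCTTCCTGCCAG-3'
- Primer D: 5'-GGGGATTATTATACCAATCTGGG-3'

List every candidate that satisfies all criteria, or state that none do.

Primer A, Primer B, Primer C and Primer D.

Primer A (22 nt, A=4 T=6 G=3 C=9): GC 12/22 = 54.5% ✓; length 22 ✓ — passes.
Primer B (19 nt, A=4 T=7 G=4 C=4): GC 8/19 = 42.1% ✓; length 19 ✓ — passes.
Primer C (22 nt, A=4 T=6 G=4 C=8): GC 12/22 = 54.5% ✓; length 22 ✓ — passes.
Primer D (23 nt, A=6 T=7 G=7 C=3): GC 10/23 = 43.5% ✓; length 23 ✓ — passes.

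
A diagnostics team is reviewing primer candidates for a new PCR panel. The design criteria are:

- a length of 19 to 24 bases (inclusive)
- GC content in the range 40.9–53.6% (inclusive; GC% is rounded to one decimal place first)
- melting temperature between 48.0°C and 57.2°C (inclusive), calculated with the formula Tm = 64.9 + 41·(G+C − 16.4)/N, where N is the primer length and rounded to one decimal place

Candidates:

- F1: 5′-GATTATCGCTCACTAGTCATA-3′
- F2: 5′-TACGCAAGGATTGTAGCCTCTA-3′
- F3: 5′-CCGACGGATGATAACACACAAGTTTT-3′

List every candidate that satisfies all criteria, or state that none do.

F1 (21 nt, A=6 T=7 G=3 C=5): length 21 ✓; GC 8/21 = 38.1%, outside 40.9–53.6% ✗; Tm = 64.9 + 41·(8 − 16.4)/21 = 48.5°C ✓ — fails.
F2 (22 nt, A=6 T=6 G=5 C=5): length 22 ✓; GC 10/22 = 45.5% ✓; Tm = 64.9 + 41·(10 − 16.4)/22 = 53.0°C ✓ — passes.
F3 (26 nt, A=9 T=6 G=5 C=6): length 26, outside 19–24 ✗; GC 11/26 = 42.3% ✓; Tm = 64.9 + 41·(11 − 16.4)/26 = 56.4°C ✓ — fails.

F2 only.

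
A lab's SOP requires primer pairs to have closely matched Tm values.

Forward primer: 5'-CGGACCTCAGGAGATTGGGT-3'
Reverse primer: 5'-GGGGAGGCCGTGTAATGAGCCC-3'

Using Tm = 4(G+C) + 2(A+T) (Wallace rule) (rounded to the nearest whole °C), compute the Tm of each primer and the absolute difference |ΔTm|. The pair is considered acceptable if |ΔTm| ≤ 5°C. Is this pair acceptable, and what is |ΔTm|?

Forward: A=4 T=4 G=8 C=4 → Tm = 2·8 + 4·12 = 64°C.
Reverse: A=4 T=3 G=10 C=5 → Tm = 2·7 + 4·15 = 74°C.
|ΔTm| = |64 − 74| = 10°C, > 5°C.

|ΔTm| = 10°C; the pair is not acceptable.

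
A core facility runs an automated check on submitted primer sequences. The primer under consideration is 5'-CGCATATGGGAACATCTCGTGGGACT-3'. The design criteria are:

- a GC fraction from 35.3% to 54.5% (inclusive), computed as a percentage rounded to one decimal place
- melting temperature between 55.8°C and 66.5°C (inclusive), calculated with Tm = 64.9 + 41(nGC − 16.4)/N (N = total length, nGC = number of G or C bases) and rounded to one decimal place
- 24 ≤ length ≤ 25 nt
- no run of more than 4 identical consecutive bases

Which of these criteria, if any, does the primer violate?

Base counts: A=6, T=6, G=8, C=6 (length 26).
GC content: GC 14/26 = 53.8% ✓
Tm: Tm = 64.9 + 41·(14 − 16.4)/26 = 61.1°C ✓
length: length 26, outside 24–25 ✗
homopolymer run: longest run = 3 ✓

Fails: length.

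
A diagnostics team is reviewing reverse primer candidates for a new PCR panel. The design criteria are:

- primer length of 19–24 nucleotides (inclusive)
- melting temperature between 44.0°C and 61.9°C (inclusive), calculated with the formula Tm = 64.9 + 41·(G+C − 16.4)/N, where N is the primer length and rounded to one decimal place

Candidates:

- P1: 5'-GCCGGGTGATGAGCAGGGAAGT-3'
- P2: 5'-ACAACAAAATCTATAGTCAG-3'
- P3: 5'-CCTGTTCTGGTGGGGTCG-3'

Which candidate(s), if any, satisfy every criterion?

P1 only.

P1 (22 nt, A=5 T=3 G=11 C=3): length 22 ✓; Tm = 64.9 + 41·(14 − 16.4)/22 = 60.4°C ✓ — passes.
P2 (20 nt, A=10 T=4 G=2 C=4): length 20 ✓; Tm = 64.9 + 41·(6 − 16.4)/20 = 43.6°C, outside 44.0–61.9°C ✗ — fails.
P3 (18 nt, A=0 T=6 G=8 C=4): length 18, outside 19–24 ✗; Tm = 64.9 + 41·(12 − 16.4)/18 = 54.9°C ✓ — fails.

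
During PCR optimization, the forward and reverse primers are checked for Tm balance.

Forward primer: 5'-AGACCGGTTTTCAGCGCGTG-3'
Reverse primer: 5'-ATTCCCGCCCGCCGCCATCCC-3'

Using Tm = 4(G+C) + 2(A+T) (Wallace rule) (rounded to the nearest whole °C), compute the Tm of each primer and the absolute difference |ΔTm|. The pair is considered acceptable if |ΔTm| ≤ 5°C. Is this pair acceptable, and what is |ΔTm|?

|ΔTm| = 10°C; the pair is not acceptable.

Forward: A=3 T=5 G=7 C=5 → Tm = 2·8 + 4·12 = 64°C.
Reverse: A=2 T=3 G=3 C=13 → Tm = 2·5 + 4·16 = 74°C.
|ΔTm| = |64 − 74| = 10°C, > 5°C.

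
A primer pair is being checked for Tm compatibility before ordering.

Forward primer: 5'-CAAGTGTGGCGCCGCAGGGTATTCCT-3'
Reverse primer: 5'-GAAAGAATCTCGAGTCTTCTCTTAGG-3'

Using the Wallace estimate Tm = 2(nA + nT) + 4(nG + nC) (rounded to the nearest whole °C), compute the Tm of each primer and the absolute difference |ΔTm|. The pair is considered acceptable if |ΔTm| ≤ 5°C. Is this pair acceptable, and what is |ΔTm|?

Forward: A=4 T=6 G=9 C=7 → Tm = 2·10 + 4·16 = 84°C.
Reverse: A=7 T=8 G=6 C=5 → Tm = 2·15 + 4·11 = 74°C.
|ΔTm| = |84 − 74| = 10°C, > 5°C.

|ΔTm| = 10°C; the pair is not acceptable.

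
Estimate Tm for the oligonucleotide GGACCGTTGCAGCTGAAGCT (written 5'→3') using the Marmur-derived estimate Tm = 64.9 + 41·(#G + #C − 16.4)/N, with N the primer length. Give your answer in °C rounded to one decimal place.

55.9°C

Base counts: A=4, T=4, G=7, C=5; G+C = 12, N = 20.
Tm = 64.9 + 41·(12 − 16.4)/20 = 64.9 + -180.40/20 = 55.9°C.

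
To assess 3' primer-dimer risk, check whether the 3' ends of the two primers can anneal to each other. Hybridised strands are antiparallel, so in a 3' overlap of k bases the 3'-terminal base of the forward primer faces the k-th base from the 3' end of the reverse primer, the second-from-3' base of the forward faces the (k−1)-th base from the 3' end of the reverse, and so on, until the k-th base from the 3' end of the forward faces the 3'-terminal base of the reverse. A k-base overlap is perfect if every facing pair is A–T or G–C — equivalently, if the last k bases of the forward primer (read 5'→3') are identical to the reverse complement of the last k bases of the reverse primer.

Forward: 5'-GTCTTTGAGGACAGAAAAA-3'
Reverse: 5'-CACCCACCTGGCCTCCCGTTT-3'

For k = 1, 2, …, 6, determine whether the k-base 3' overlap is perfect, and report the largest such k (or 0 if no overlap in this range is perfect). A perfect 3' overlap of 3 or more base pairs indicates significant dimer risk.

Last 6 bases (5'→3') — forward …GAAAAA, reverse …CCGTTT.
Reverse complement of the reverse primer's last 6 bases: AAACGG; its first k bases are the reverse complement of the reverse primer's last k bases, so a perfect k-base overlap needs the forward primer's last k bases to equal them.
Comparing (forward last k vs required): k=1: A vs A ✓; k=2: AA vs AA ✓; k=3: AAA vs AAA ✓; k=4: AAAA vs AAAC ✗; k=5: AAAAA vs AAACG ✗; k=6: GAAAAA vs AAACGG ✗.
Perfect overlaps at k = 1, 2, 3; the largest is 3.

Longest perfect overlap: 3 complementary base pairs; significant dimer risk (threshold 3).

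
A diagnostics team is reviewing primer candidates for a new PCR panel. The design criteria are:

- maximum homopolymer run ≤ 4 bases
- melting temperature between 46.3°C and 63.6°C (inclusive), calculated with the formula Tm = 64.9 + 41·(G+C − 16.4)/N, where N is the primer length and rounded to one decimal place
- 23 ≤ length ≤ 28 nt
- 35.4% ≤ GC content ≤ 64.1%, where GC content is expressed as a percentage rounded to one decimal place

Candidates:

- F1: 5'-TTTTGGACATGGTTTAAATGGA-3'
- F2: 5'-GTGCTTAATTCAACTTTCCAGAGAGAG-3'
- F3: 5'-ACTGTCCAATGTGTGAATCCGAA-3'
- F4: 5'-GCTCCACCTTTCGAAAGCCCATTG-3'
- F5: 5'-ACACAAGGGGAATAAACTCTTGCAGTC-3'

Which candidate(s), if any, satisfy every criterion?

F2, F3, F4 and F5.

F1 (22 nt, A=6 T=9 G=6 C=1): longest run = 4 ✓; Tm = 64.9 + 41·(7 − 16.4)/22 = 47.4°C ✓; length 22, outside 23–28 ✗; GC 7/22 = 31.8%, outside 35.4–64.1% ✗ — fails.
F2 (27 nt, A=8 T=8 G=6 C=5): longest run = 3 ✓; Tm = 64.9 + 41·(11 − 16.4)/27 = 56.7°C ✓; length 27 ✓; GC 11/27 = 40.7% ✓ — passes.
F3 (23 nt, A=7 T=6 G=5 C=5): longest run = 2 ✓; Tm = 64.9 + 41·(10 − 16.4)/23 = 53.5°C ✓; length 23 ✓; GC 10/23 = 43.5% ✓ — passes.
F4 (24 nt, A=5 T=6 G=4 C=9): longest run = 3 ✓; Tm = 64.9 + 41·(13 − 16.4)/24 = 59.1°C ✓; length 24 ✓; GC 13/24 = 54.2% ✓ — passes.
F5 (27 nt, A=10 T=5 G=6 C=6): longest run = 4 ✓; Tm = 64.9 + 41·(12 − 16.4)/27 = 58.2°C ✓; length 27 ✓; GC 12/27 = 44.4% ✓ — passes.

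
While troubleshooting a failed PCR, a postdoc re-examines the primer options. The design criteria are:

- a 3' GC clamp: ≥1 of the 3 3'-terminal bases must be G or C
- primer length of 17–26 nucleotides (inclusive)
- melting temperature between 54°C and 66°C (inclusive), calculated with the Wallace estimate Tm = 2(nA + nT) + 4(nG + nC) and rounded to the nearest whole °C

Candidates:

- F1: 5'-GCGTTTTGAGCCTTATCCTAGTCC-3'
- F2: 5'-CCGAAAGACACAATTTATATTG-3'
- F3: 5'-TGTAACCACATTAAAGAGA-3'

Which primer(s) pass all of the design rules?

F2 only.

F1 (24 nt, A=3 T=9 G=5 C=7): 3' end TCC has 2 G/C ✓; length 24 ✓; Tm = 2·12 + 4·12 = 72°C, outside 54–66°C ✗ — fails.
F2 (22 nt, A=9 T=6 G=3 C=4): 3' end TTG has 1 G/C ✓; length 22 ✓; Tm = 2·15 + 4·7 = 58°C ✓ — passes.
F3 (19 nt, A=9 T=4 G=3 C=3): 3' end AGA has 1 G/C ✓; length 19 ✓; Tm = 2·13 + 4·6 = 50°C, outside 54–66°C ✗ — fails.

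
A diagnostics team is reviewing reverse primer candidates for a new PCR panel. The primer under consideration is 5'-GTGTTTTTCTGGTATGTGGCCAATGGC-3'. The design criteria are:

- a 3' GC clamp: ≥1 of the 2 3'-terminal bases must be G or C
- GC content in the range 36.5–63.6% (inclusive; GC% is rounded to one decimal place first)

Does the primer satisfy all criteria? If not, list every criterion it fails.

Meets all criteria.

Base counts: A=3, T=11, G=9, C=4 (length 27).
GC clamp: 3' end GC has 2 G/C ✓
GC content: GC 13/27 = 48.1% ✓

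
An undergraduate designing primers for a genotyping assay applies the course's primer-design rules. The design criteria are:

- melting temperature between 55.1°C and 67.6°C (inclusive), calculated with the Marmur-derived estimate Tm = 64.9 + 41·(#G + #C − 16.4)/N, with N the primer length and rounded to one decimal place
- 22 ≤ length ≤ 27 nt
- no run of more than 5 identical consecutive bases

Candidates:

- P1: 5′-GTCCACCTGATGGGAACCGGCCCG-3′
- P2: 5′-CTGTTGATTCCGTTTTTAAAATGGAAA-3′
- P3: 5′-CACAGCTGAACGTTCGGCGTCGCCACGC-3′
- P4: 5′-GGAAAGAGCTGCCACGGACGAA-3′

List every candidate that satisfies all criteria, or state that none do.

P1 and P4.

P1 (24 nt, A=4 T=3 G=8 C=9): Tm = 64.9 + 41·(17 − 16.4)/24 = 65.9°C ✓; length 24 ✓; longest run = 3 ✓ — passes.
P2 (27 nt, A=8 T=11 G=5 C=3): Tm = 64.9 + 41·(8 − 16.4)/27 = 52.1°C, outside 55.1–67.6°C ✗; length 27 ✓; longest run = 5 ✓ — fails.
P3 (28 nt, A=5 T=4 G=8 C=11): Tm = 64.9 + 41·(19 − 16.4)/28 = 68.7°C, outside 55.1–67.6°C ✗; length 28, outside 22–27 ✗; longest run = 2 ✓ — fails.
P4 (22 nt, A=8 T=1 G=8 C=5): Tm = 64.9 + 41·(13 − 16.4)/22 = 58.6°C ✓; length 22 ✓; longest run = 3 ✓ — passes.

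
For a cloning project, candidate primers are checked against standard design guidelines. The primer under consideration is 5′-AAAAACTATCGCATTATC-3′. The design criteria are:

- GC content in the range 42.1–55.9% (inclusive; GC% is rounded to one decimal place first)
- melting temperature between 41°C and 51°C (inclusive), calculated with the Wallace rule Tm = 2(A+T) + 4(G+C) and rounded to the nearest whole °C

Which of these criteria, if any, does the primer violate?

Base counts: A=8, T=5, G=1, C=4 (length 18).
GC content: GC 5/18 = 27.8%, outside 42.1–55.9% ✗
Tm: Tm = 2·13 + 4·5 = 46°C ✓

Fails: GC content.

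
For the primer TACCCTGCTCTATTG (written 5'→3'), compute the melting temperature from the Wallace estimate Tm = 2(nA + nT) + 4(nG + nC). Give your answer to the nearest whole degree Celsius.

Base counts: A=2, T=6, G=2, C=5 (length 15).
Tm = 2·(2+6) + 4·(2+5) = 2·8 + 4·7 = 16 + 28 = 44°C.

44°C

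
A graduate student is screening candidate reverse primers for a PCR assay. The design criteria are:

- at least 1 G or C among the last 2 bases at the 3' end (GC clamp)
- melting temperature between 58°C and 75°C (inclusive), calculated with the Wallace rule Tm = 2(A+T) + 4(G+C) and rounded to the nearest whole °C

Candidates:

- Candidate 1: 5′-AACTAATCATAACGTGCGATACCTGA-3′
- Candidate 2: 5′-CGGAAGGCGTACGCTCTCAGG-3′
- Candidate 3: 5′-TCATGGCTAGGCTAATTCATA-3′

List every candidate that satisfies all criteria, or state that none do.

Candidate 1 and Candidate 2.

Candidate 1 (26 nt, A=10 T=6 G=4 C=6): 3' end GA has 1 G/C ✓; Tm = 2·16 + 4·10 = 72°C ✓ — passes.
Candidate 2 (21 nt, A=4 T=3 G=8 C=6): 3' end GG has 2 G/C ✓; Tm = 2·7 + 4·14 = 70°C ✓ — passes.
Candidate 3 (21 nt, A=6 T=7 G=4 C=4): 3' end TA has 0 G/C, need ≥1 ✗; Tm = 2·13 + 4·8 = 58°C ✓ — fails.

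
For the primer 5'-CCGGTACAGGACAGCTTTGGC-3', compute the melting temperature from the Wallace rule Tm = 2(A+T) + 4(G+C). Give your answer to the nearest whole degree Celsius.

68°C

Base counts: A=4, T=4, G=7, C=6 (length 21).
Tm = 2·(4+4) + 4·(7+6) = 2·8 + 4·13 = 16 + 52 = 68°C.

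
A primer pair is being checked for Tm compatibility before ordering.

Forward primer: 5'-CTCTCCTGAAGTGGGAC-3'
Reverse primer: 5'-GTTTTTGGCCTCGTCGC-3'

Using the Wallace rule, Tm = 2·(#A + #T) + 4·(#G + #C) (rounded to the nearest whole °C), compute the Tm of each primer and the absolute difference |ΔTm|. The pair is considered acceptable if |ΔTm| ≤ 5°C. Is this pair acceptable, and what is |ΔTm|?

Forward: A=3 T=4 G=5 C=5 → Tm = 2·7 + 4·10 = 54°C.
Reverse: A=0 T=7 G=5 C=5 → Tm = 2·7 + 4·10 = 54°C.
|ΔTm| = |54 − 54| = 0°C, ≤ 5°C.

|ΔTm| = 0°C; the pair is acceptable.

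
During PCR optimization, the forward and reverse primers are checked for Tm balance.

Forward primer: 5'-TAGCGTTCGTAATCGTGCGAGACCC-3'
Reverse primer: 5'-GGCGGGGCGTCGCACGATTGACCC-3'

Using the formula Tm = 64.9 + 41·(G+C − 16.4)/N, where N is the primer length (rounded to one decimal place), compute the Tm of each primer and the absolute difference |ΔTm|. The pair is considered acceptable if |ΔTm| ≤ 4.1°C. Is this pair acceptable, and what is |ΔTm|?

|ΔTm| = 6.6°C; the pair is not acceptable.

Forward: G+C = 14, N = 25 → Tm = 64.9 + 41·(14 − 16.4)/25 = 61.0°C.
Reverse: G+C = 18, N = 24 → Tm = 64.9 + 41·(18 − 16.4)/24 = 67.6°C.
|ΔTm| = |61.0 − 67.6| = 6.6°C, > 4.1°C.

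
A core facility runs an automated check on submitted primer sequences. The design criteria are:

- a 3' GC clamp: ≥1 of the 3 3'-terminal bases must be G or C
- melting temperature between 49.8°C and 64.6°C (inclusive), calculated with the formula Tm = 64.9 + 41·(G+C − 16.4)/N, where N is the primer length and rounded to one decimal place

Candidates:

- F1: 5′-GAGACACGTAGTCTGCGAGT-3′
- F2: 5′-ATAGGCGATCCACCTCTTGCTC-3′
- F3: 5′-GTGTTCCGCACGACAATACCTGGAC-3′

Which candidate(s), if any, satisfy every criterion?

F1 (20 nt, A=5 T=4 G=7 C=4): 3' end AGT has 1 G/C ✓; Tm = 64.9 + 41·(11 − 16.4)/20 = 53.8°C ✓ — passes.
F2 (22 nt, A=4 T=6 G=4 C=8): 3' end CTC has 2 G/C ✓; Tm = 64.9 + 41·(12 − 16.4)/22 = 56.7°C ✓ — passes.
F3 (25 nt, A=6 T=5 G=6 C=8): 3' end GAC has 2 G/C ✓; Tm = 64.9 + 41·(14 − 16.4)/25 = 61.0°C ✓ — passes.

F1, F2 and F3.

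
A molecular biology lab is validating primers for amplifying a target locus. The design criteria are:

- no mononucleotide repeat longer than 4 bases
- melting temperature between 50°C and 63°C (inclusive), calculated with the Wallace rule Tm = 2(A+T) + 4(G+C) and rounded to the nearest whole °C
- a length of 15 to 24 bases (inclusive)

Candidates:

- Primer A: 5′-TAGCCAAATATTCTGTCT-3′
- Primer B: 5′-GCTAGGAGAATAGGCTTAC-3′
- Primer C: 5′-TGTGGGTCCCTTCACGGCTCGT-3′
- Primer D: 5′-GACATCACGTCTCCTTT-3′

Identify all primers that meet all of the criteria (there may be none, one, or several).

Primer B and Primer D.

Primer A (18 nt, A=5 T=7 G=2 C=4): longest run = 3 ✓; Tm = 2·12 + 4·6 = 48°C, outside 50–63°C ✗; length 18 ✓ — fails.
Primer B (19 nt, A=6 T=4 G=6 C=3): longest run = 2 ✓; Tm = 2·10 + 4·9 = 56°C ✓; length 19 ✓ — passes.
Primer C (22 nt, A=1 T=7 G=7 C=7): longest run = 3 ✓; Tm = 2·8 + 4·14 = 72°C, outside 50–63°C ✗; length 22 ✓ — fails.
Primer D (17 nt, A=3 T=6 G=2 C=6): longest run = 3 ✓; Tm = 2·9 + 4·8 = 50°C ✓; length 17 ✓ — passes.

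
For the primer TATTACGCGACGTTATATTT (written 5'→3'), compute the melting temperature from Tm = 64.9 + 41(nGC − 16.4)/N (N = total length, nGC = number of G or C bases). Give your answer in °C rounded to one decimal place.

Base counts: A=5, T=9, G=3, C=3; G+C = 6, N = 20.
Tm = 64.9 + 41·(6 − 16.4)/20 = 64.9 + -426.40/20 = 43.6°C.

43.6°C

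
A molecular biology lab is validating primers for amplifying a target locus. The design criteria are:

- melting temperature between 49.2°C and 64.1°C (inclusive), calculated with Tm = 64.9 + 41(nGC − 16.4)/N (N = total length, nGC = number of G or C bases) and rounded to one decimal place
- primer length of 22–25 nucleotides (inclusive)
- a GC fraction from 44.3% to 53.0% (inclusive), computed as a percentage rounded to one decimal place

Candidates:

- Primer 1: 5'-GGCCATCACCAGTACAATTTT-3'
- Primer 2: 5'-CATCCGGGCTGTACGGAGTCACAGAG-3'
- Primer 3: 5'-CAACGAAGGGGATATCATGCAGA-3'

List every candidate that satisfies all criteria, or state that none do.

Primer 1 (21 nt, A=6 T=6 G=3 C=6): Tm = 64.9 + 41·(9 − 16.4)/21 = 50.5°C ✓; length 21, outside 22–25 ✗; GC 9/21 = 42.9%, outside 44.3–53.0% ✗ — fails.
Primer 2 (26 nt, A=6 T=4 G=9 C=7): Tm = 64.9 + 41·(16 − 16.4)/26 = 64.3°C, outside 49.2–64.1°C ✗; length 26, outside 22–25 ✗; GC 16/26 = 61.5%, outside 44.3–53.0% ✗ — fails.
Primer 3 (23 nt, A=9 T=3 G=7 C=4): Tm = 64.9 + 41·(11 − 16.4)/23 = 55.3°C ✓; length 23 ✓; GC 11/23 = 47.8% ✓ — passes.

Primer 3 only.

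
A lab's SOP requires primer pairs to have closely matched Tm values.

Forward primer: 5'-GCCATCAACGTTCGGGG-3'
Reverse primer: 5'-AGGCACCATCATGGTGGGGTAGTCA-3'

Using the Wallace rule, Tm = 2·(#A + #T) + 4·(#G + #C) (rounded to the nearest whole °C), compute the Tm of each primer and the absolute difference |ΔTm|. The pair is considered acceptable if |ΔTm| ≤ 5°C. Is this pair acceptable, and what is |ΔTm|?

Forward: A=3 T=3 G=6 C=5 → Tm = 2·6 + 4·11 = 56°C.
Reverse: A=6 T=5 G=9 C=5 → Tm = 2·11 + 4·14 = 78°C.
|ΔTm| = |56 − 78| = 22°C, > 5°C.

|ΔTm| = 22°C; the pair is not acceptable.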